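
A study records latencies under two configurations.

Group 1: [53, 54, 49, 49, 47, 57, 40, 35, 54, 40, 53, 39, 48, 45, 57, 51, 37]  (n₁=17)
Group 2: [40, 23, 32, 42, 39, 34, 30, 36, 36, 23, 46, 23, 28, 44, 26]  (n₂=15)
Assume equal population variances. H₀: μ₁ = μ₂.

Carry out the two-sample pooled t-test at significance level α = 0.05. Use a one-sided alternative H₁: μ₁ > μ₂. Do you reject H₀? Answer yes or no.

x̄₁=47.529, s₁=7.072, n₁=17
x̄₂=33.467, s₂=7.818, n₂=15
s_p² = [16·7.072² + 14·7.818²]/30 = 55.1990
SE = √(s_p²·(1/17+1/15)) = 2.6319
t = (47.529−33.467)/2.6319 = 5.3432
df = 30
p-value (one-sided, H₁ greater) = 0.00000
At α=0.05: p < α → reject H₀

reject H₀: yes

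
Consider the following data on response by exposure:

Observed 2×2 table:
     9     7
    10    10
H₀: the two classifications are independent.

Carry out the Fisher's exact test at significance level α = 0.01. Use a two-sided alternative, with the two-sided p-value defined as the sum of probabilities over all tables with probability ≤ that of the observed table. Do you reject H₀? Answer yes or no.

Margins: r₁=16, r₂=20, c₁=19, c₂=17, n=36
p_obs = C(16,9)·C(20,10)/C(36,19); sum pmf over tables with pmf ≤ p_obs
p-value (two-sided) = 0.74857
At α=0.01: p ≥ α → fail to reject H₀

reject H₀: no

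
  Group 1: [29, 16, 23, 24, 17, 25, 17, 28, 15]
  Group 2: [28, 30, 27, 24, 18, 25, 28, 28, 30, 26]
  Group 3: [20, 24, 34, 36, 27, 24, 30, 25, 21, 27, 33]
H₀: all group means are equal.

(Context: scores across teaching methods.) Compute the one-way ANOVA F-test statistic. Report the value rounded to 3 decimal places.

Group means [21.56, 26.40, 27.36], grand mean 25.300
SSB = Σnᵢ(x̄ᵢ−x̄)² = 185.132; SSW = ΣΣ(x−x̄ᵢ)² = 625.168
MSB = 185.132/2 = 92.5662; MSW = 625.168/27 = 23.1544
F = MSB/MSW = 3.9978
df = (2, 27)

test statistic = 3.998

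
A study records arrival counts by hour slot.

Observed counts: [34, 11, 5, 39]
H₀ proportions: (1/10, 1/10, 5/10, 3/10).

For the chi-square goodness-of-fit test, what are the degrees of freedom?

df = k − 1 = 4 − 1 = 3

degrees of freedom = 3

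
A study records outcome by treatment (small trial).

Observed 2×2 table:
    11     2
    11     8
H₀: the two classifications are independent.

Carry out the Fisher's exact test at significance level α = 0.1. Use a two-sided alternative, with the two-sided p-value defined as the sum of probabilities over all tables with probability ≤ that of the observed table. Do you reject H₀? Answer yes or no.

reject H₀: no

Margins: r₁=13, r₂=19, c₁=22, c₂=10, n=32
p_obs = C(13,11)·C(19,11)/C(32,22); sum pmf over tables with pmf ≤ p_obs
p-value (two-sided) = 0.14083
At α=0.1: p ≥ α → fail to reject H₀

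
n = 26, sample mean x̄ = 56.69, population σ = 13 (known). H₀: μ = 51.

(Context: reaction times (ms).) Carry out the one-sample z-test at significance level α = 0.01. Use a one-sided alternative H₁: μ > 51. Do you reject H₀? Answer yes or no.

reject H₀: no

SE = σ/√n = 13/√26 = 2.5495
z = (x̄−μ₀)/SE = (56.69−51)/2.5495 = 2.2318
p-value (one-sided, H₁ greater) = 0.01281
At α=0.01: p ≥ α → fail to reject H₀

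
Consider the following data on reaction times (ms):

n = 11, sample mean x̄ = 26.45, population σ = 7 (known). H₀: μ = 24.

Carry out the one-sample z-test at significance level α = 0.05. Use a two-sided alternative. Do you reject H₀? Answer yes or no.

SE = σ/√n = 7/√11 = 2.1106
z = (x̄−μ₀)/SE = (26.45−24)/2.1106 = 1.1608
p-value (two-sided) = 0.24572
At α=0.05: p ≥ α → fail to reject H₀

reject H₀: no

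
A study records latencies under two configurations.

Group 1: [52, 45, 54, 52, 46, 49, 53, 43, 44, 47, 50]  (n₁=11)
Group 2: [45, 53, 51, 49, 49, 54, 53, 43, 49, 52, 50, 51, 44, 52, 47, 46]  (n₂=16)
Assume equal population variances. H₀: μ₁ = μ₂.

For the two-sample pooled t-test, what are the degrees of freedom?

df = n₁ + n₂ − 2 = 11 + 16 − 2 = 25

degrees of freedom = 25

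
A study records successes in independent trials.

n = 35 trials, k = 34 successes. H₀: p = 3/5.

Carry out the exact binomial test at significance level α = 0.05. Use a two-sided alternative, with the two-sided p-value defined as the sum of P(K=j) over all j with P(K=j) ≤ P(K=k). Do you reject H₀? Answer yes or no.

Exact binomial: n=35, k=34, p₀=3/5=0.6000
P(X=j) = C(n,j)·p₀^j·(1−p₀)^(n−j); p = Σ P(X=j) over j with P(X=j) ≤ P(X=34)
p-value (two-sided) = 0.00000
At α=0.05: p < α → reject H₀

reject H₀: yes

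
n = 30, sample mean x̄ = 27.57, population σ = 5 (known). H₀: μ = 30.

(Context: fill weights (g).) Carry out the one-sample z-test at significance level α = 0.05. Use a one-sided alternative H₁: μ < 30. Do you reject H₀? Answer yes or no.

reject H₀: yes

SE = σ/√n = 5/√30 = 0.9129
z = (x̄−μ₀)/SE = (27.57−30)/0.9129 = -2.6619
p-value (one-sided, H₁ less) = 0.00388
At α=0.05: p < α → reject H₀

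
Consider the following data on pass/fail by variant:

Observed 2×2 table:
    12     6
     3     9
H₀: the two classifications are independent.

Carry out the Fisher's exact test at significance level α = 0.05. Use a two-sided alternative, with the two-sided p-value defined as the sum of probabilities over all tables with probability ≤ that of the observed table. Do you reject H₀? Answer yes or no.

reject H₀: no

Margins: r₁=18, r₂=12, c₁=15, c₂=15, n=30
p_obs = C(18,12)·C(12,3)/C(30,15); sum pmf over tables with pmf ≤ p_obs
p-value (two-sided) = 0.06043
At α=0.05: p ≥ α → fail to reject H₀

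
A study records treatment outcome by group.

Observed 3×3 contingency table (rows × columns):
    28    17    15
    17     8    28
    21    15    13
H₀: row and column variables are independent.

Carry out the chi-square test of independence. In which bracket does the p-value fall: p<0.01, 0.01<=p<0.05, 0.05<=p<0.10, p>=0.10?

Row totals [60, 53, 49], col totals [66, 40, 56], n=162
χ² = (28−24.44)²/24.44 + (17−14.81)²/14.81 + (15−20.74)²/20.74 + (17−21.59)²/21.59 + (8−13.09)²/13.09 + (28−18.32)²/18.32 + (21−19.96)²/19.96 + (15−12.10)²/12.10 + (13−16.94)²/16.94 = 12.1609
df = 4
p-value (upper-tail) = 0.01619
→ bracket: 0.01<=p<0.05

p-value bracket: 0.01<=p<0.05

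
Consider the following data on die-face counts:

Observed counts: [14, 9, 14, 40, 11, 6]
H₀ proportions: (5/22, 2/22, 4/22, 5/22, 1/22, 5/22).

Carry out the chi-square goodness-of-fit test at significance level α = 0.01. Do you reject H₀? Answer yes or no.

n = 94; E_i = n·p_i = [21.36, 8.55, 17.09, 21.36, 4.27, 21.36]
χ² = (14−21.36)²/21.36 + (9−8.55)²/8.55 + (14−17.09)²/17.09 + (40−21.36)²/21.36 + (11−4.27)²/4.27 + (6−21.36)²/21.36 = 41.0191
df = 5
p-value (upper-tail) = 0.00000
At α=0.01: p < α → reject H₀

reject H₀: yes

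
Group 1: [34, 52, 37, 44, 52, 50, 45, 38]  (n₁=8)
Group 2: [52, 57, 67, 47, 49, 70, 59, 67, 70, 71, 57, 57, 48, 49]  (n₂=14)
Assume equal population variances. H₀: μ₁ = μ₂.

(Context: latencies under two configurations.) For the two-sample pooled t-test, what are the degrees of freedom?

degrees of freedom = 20

df = n₁ + n₂ − 2 = 8 + 14 − 2 = 20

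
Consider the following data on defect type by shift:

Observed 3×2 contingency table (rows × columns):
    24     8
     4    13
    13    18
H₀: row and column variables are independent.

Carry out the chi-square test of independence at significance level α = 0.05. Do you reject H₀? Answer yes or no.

Row totals [32, 17, 31], col totals [41, 39], n=80
χ² = (24−16.40)²/16.40 + (8−15.60)²/15.60 + (4−8.71)²/8.71 + (13−8.29)²/8.29 + (13−15.89)²/15.89 + (18−15.11)²/15.11 = 13.5296
df = 2
p-value (upper-tail) = 0.00115
At α=0.05: p < α → reject H₀

reject H₀: yes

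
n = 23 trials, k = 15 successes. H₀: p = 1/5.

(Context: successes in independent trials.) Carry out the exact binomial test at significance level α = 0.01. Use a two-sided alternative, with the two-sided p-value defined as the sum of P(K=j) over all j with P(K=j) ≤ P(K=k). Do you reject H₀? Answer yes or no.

reject H₀: yes

Exact binomial: n=23, k=15, p₀=1/5=0.2000
P(X=j) = C(n,j)·p₀^j·(1−p₀)^(n−j); p = Σ P(X=j) over j with P(X=j) ≤ P(X=15)
p-value (two-sided) = 0.00000
At α=0.01: p < α → reject H₀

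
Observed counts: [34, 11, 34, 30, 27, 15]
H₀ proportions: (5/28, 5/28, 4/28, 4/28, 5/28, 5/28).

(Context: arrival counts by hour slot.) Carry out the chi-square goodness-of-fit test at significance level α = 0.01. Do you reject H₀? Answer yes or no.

reject H₀: yes

n = 151; E_i = n·p_i = [26.96, 26.96, 21.57, 21.57, 26.96, 26.96]
χ² = (34−26.96)²/26.96 + (11−26.96)²/26.96 + (34−21.57)²/21.57 + (30−21.57)²/21.57 + (27−26.96)²/26.96 + (15−26.96)²/26.96 = 27.0503
df = 5
p-value (upper-tail) = 0.00006
At α=0.01: p < α → reject H₀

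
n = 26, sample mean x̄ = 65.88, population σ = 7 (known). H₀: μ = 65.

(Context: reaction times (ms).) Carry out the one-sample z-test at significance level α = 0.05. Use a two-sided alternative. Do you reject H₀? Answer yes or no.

SE = σ/√n = 7/√26 = 1.3728
z = (x̄−μ₀)/SE = (65.88−65)/1.3728 = 0.6410
p-value (two-sided) = 0.52151
At α=0.05: p ≥ α → fail to reject H₀

reject H₀: no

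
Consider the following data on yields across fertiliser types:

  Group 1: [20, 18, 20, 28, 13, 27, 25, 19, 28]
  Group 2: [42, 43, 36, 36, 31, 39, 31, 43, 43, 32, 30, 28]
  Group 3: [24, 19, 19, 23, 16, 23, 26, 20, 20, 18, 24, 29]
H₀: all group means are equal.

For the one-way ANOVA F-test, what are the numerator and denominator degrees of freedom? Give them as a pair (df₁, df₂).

k = 3 groups, N = 33 total
df = (k−1, N−k) = (3−1, 33−3) = (2, 30)

degrees of freedom = [2, 30]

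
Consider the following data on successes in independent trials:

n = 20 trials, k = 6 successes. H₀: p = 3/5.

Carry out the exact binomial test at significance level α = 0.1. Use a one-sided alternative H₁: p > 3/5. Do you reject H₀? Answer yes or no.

reject H₀: no

Exact binomial: n=20, k=6, p₀=3/5=0.6000
P(X≥6) from Σ C(n,i)·p₀^i·(1−p₀)^(n−i)
p-value (one-sided, H₁ greater) = 0.99839
At α=0.1: p ≥ α → fail to reject H₀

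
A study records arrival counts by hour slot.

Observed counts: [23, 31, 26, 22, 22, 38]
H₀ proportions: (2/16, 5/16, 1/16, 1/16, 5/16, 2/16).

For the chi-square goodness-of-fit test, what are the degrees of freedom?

df = k − 1 = 6 − 1 = 5

degrees of freedom = 5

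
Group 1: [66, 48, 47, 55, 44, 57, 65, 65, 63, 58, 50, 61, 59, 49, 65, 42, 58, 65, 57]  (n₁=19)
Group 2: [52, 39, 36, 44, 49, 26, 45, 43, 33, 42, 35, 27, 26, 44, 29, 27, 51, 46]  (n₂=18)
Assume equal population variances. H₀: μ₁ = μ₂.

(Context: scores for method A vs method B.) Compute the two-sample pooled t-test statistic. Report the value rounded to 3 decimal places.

x̄₁=56.526, s₁=7.756, n₁=19
x̄₂=38.556, s₂=8.933, n₂=18
s_p² = [18·7.756² + 17·8.933²]/35 = 69.6909
SE = √(s_p²·(1/19+1/18)) = 2.7458
t = (56.526−38.556)/2.7458 = 6.5447
df = 35

test statistic = 6.545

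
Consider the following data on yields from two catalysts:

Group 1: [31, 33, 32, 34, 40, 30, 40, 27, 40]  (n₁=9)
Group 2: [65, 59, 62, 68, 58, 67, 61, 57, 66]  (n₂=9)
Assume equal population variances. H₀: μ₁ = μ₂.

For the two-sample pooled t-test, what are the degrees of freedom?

df = n₁ + n₂ − 2 = 9 + 9 − 2 = 16

degrees of freedom = 16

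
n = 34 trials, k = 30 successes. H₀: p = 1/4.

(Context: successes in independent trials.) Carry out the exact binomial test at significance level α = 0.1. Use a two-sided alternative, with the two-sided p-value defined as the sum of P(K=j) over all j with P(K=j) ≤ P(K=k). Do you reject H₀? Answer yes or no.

reject H₀: yes

Exact binomial: n=34, k=30, p₀=1/4=0.2500
P(X=j) = C(n,j)·p₀^j·(1−p₀)^(n−j); p = Σ P(X=j) over j with P(X=j) ≤ P(X=30)
p-value (two-sided) = 0.00000
At α=0.1: p < α → reject H₀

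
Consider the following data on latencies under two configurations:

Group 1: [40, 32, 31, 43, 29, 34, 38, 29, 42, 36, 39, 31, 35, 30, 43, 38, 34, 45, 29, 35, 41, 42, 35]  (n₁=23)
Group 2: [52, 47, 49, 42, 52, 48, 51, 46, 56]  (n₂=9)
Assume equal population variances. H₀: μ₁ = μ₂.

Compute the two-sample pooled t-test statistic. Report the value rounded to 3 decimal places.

test statistic = -6.883

x̄₁=36.130, s₁=5.084, n₁=23
x̄₂=49.222, s₂=4.086, n₂=9
s_p² = [22·5.084² + 8·4.086²]/30 = 23.4055
SE = √(s_p²·(1/23+1/9)) = 1.9022
t = (36.130−49.222)/1.9022 = -6.8826
df = 30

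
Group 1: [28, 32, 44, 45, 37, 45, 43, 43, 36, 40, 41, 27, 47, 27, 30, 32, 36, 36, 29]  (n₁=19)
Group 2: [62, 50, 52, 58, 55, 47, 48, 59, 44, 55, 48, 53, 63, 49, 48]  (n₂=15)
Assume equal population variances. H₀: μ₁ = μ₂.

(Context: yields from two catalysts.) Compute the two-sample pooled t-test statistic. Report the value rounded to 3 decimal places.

x̄₁=36.737, s₁=6.748, n₁=19
x̄₂=52.733, s₂=5.775, n₂=15
s_p² = [18·6.748² + 14·5.775²]/32 = 40.2068
SE = √(s_p²·(1/19+1/15)) = 2.1901
t = (36.737−52.733)/2.1901 = -7.3040
df = 32

test statistic = -7.304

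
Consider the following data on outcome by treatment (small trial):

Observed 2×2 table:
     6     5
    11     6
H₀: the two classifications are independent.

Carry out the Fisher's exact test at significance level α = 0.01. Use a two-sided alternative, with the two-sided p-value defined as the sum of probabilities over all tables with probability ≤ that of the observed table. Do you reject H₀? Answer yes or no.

Margins: r₁=11, r₂=17, c₁=17, c₂=11, n=28
p_obs = C(11,6)·C(17,11)/C(28,17); sum pmf over tables with pmf ≤ p_obs
p-value (two-sided) = 0.70114
At α=0.01: p ≥ α → fail to reject H₀

reject H₀: no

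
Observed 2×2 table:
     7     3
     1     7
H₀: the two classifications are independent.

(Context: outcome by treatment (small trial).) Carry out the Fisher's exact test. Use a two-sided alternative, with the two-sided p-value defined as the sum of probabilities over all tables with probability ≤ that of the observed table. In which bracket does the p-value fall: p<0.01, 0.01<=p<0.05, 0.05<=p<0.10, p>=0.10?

Margins: r₁=10, r₂=8, c₁=8, c₂=10, n=18
p_obs = C(10,7)·C(8,1)/C(18,8); sum pmf over tables with pmf ≤ p_obs
p-value (two-sided) = 0.02482
→ bracket: 0.01<=p<0.05

p-value bracket: 0.01<=p<0.05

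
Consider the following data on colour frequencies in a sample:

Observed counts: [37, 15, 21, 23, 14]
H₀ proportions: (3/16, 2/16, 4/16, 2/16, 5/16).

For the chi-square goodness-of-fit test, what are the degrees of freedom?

degrees of freedom = 4

df = k − 1 = 5 − 1 = 4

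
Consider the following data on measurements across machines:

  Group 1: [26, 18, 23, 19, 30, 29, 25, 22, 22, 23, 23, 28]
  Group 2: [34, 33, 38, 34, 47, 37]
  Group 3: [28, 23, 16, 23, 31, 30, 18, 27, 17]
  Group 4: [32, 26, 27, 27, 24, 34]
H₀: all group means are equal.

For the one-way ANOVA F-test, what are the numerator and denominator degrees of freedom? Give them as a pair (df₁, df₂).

k = 4 groups, N = 33 total
df = (k−1, N−k) = (4−1, 33−4) = (3, 29)

degrees of freedom = [3, 29]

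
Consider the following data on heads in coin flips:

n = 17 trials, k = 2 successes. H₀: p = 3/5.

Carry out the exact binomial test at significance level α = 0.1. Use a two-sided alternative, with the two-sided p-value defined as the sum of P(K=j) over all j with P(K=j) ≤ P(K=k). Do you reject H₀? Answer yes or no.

Exact binomial: n=17, k=2, p₀=3/5=0.6000
P(X=j) = C(n,j)·p₀^j·(1−p₀)^(n−j); p = Σ P(X=j) over j with P(X=j) ≤ P(X=2)
p-value (two-sided) = 0.00006
At α=0.1: p < α → reject H₀

reject H₀: yes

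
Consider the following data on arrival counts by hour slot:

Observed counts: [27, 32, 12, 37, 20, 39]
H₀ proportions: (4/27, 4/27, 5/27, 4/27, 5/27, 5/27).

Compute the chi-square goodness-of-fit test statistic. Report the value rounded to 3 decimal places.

test statistic = 25.961

n = 167; E_i = n·p_i = [24.74, 24.74, 30.93, 24.74, 30.93, 30.93]
χ² = (27−24.74)²/24.74 + (32−24.74)²/24.74 + (12−30.93)²/30.93 + (37−24.74)²/24.74 + (20−30.93)²/30.93 + (39−30.93)²/30.93 = 25.9611
df = 5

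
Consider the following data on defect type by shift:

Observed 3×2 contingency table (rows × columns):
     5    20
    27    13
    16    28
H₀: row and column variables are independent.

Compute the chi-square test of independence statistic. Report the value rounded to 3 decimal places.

test statistic = 15.848

Row totals [25, 40, 44], col totals [48, 61], n=109
χ² = (5−11.01)²/11.01 + (20−13.99)²/13.99 + (27−17.61)²/17.61 + (13−22.39)²/22.39 + (16−19.38)²/19.38 + (28−24.62)²/24.62 = 15.8477
df = 2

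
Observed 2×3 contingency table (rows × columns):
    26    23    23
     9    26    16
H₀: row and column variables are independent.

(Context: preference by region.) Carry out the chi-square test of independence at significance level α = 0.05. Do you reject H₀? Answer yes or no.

reject H₀: yes

Row totals [72, 51], col totals [35, 49, 39], n=123
χ² = (26−20.49)²/20.49 + (23−28.68)²/28.68 + (23−22.83)²/22.83 + (9−14.51)²/14.51 + (26−20.32)²/20.32 + (16−16.17)²/16.17 = 6.2954
df = 2
p-value (upper-tail) = 0.04295
At α=0.05: p < α → reject H₀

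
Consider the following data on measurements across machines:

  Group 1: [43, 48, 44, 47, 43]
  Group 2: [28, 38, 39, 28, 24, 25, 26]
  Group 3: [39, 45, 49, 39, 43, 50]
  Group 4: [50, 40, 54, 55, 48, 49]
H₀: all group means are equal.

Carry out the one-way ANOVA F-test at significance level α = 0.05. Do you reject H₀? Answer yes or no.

reject H₀: yes

Group means [45.00, 29.71, 44.17, 49.33], grand mean 41.417
SSB = Σnᵢ(x̄ᵢ−x̄)² = 1444.238; SSW = ΣΣ(x−x̄ᵢ)² = 507.595
MSB = 1444.238/3 = 481.4127; MSW = 507.595/20 = 25.3798
F = MSB/MSW = 18.9684
df = (3, 20)
p-value (upper-tail) = 0.00000
At α=0.05: p < α → reject H₀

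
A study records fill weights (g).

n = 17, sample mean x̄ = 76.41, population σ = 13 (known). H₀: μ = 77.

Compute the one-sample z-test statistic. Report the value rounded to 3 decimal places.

SE = σ/√n = 13/√17 = 3.1530
z = (x̄−μ₀)/SE = (76.41−77)/3.1530 = -0.1871

test statistic = -0.187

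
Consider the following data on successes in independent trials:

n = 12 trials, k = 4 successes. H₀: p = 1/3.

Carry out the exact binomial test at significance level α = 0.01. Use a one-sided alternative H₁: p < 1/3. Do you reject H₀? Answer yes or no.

Exact binomial: n=12, k=4, p₀=1/3=0.3333
P(X≤4) from Σ C(n,i)·p₀^i·(1−p₀)^(n−i)
p-value (one-sided, H₁ less) = 0.63152
At α=0.01: p ≥ α → fail to reject H₀

reject H₀: no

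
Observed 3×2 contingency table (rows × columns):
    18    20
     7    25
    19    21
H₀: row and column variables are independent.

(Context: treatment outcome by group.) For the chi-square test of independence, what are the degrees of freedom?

degrees of freedom = 2

df = (r−1)(c−1) = (3−1)·(2−1) = 2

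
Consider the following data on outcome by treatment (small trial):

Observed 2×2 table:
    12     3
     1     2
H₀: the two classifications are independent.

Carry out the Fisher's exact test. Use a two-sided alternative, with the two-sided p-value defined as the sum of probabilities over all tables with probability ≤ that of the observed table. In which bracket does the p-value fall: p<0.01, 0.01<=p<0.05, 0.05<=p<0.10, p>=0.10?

Margins: r₁=15, r₂=3, c₁=13, c₂=5, n=18
p_obs = C(15,12)·C(3,1)/C(18,13); sum pmf over tables with pmf ≤ p_obs
p-value (two-sided) = 0.17157
→ bracket: p>=0.10

p-value bracket: p>=0.10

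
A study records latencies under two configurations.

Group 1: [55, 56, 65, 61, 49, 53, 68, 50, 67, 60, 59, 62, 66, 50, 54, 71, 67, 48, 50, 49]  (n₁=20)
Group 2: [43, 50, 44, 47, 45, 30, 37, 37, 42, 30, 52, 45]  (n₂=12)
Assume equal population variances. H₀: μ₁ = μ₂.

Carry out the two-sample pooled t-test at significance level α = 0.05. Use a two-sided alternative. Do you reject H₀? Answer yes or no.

x̄₁=58.000, s₁=7.546, n₁=20
x̄₂=41.833, s₂=7.069, n₂=12
s_p² = [19·7.546² + 11·7.069²]/30 = 54.3889
SE = √(s_p²·(1/20+1/12)) = 2.6929
t = (58.000−41.833)/2.6929 = 6.0034
df = 30
p-value (two-sided) = 0.00000
At α=0.05: p < α → reject H₀

reject H₀: yes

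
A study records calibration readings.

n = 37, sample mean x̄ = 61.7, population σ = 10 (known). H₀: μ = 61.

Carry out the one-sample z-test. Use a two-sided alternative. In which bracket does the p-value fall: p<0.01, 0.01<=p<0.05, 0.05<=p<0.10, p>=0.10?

SE = σ/√n = 10/√37 = 1.6440
z = (x̄−μ₀)/SE = (61.7−61)/1.6440 = 0.4258
p-value (two-sided) = 0.67026
→ bracket: p>=0.10

p-value bracket: p>=0.10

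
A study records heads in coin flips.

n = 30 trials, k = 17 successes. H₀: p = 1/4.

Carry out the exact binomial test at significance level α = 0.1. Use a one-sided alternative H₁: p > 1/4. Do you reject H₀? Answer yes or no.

reject H₀: yes

Exact binomial: n=30, k=17, p₀=1/4=0.2500
P(X≥17) from Σ C(n,i)·p₀^i·(1−p₀)^(n−i)
p-value (one-sided, H₁ greater) = 0.00022
At α=0.1: p < α → reject H₀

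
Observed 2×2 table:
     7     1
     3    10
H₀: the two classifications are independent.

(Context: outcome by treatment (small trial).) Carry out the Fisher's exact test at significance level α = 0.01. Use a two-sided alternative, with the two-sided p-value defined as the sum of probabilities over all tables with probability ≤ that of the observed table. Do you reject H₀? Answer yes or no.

Margins: r₁=8, r₂=13, c₁=10, c₂=11, n=21
p_obs = C(8,7)·C(13,3)/C(21,10); sum pmf over tables with pmf ≤ p_obs
p-value (two-sided) = 0.00752
At α=0.01: p < α → reject H₀

reject H₀: yes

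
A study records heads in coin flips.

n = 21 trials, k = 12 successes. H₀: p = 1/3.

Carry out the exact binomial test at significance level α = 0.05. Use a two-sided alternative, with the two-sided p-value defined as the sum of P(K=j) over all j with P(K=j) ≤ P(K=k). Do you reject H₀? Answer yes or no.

reject H₀: yes

Exact binomial: n=21, k=12, p₀=1/3=0.3333
P(X=j) = C(n,j)·p₀^j·(1−p₀)^(n−j); p = Σ P(X=j) over j with P(X=j) ≤ P(X=12)
p-value (two-sided) = 0.03403
At α=0.05: p < α → reject H₀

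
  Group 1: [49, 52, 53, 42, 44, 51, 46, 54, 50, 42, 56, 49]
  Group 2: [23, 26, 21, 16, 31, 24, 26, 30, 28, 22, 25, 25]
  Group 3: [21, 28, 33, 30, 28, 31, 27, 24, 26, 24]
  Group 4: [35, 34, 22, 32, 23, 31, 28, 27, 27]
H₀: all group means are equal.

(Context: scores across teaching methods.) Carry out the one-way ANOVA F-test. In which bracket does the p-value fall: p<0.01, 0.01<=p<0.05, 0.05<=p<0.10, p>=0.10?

Group means [49.00, 24.75, 27.20, 28.78], grand mean 32.930
SSB = Σnᵢ(x̄ᵢ−x̄)² = 4385.385; SSW = ΣΣ(x−x̄ᵢ)² = 703.406
MSB = 4385.385/3 = 1461.7950; MSW = 703.406/39 = 18.0360
F = MSB/MSW = 81.0486
df = (3, 39)
p-value (upper-tail) = 0.00000
→ bracket: p<0.01

p-value bracket: p<0.01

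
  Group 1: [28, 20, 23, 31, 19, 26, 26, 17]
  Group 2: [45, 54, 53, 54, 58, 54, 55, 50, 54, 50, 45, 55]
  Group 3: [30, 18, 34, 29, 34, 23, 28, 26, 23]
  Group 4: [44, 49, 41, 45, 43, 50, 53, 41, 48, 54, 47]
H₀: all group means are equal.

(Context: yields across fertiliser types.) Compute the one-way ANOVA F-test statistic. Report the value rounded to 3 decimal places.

Group means [23.75, 52.25, 27.22, 46.82], grand mean 39.425
SSB = Σnᵢ(x̄ᵢ−x̄)² = 5880.833; SSW = ΣΣ(x−x̄ᵢ)² = 764.942
MSB = 5880.833/3 = 1960.2777; MSW = 764.942/36 = 21.2484
F = MSB/MSW = 92.2554
df = (3, 36)

test statistic = 92.255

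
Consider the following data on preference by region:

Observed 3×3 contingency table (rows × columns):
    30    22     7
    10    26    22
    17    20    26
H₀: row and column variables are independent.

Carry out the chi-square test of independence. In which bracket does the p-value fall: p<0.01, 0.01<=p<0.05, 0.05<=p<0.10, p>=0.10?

p-value bracket: p<0.01

Row totals [59, 58, 63], col totals [57, 68, 55], n=180
χ² = (30−18.68)²/18.68 + (22−22.29)²/22.29 + (7−18.03)²/18.03 + (10−18.37)²/18.37 + (26−21.91)²/21.91 + (22−17.72)²/17.72 + (17−19.95)²/19.95 + (20−23.80)²/23.80 + (26−19.25)²/19.25 = 22.6209
df = 4
p-value (upper-tail) = 0.00015
→ bracket: p<0.01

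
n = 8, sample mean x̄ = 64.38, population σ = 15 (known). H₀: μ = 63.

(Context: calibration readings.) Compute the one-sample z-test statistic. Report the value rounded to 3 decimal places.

SE = σ/√n = 15/√8 = 5.3033
z = (x̄−μ₀)/SE = (64.38−63)/5.3033 = 0.2602

test statistic = 0.260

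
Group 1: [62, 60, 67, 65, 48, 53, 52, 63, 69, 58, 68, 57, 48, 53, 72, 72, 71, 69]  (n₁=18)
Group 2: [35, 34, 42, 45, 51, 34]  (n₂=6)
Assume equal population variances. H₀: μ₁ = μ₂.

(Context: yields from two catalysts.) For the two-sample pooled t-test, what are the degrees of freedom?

degrees of freedom = 22

df = n₁ + n₂ − 2 = 18 + 6 − 2 = 22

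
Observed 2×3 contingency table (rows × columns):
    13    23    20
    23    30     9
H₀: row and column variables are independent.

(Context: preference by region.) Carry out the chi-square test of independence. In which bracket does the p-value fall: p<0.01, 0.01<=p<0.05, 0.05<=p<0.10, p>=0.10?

Row totals [56, 62], col totals [36, 53, 29], n=118
χ² = (13−17.08)²/17.08 + (23−25.15)²/25.15 + (20−13.76)²/13.76 + (23−18.92)²/18.92 + (30−27.85)²/27.85 + (9−15.24)²/15.24 = 7.5893
df = 2
p-value (upper-tail) = 0.02249
→ bracket: 0.01<=p<0.05

p-value bracket: 0.01<=p<0.05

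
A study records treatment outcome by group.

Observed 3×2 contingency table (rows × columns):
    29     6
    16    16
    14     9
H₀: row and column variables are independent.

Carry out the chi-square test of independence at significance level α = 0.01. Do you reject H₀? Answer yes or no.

Row totals [35, 32, 23], col totals [59, 31], n=90
χ² = (29−22.94)²/22.94 + (6−12.06)²/12.06 + (16−20.98)²/20.98 + (16−11.02)²/11.02 + (14−15.08)²/15.08 + (9−7.92)²/7.92 = 8.2928
df = 2
p-value (upper-tail) = 0.01582
At α=0.01: p ≥ α → fail to reject H₀

reject H₀: no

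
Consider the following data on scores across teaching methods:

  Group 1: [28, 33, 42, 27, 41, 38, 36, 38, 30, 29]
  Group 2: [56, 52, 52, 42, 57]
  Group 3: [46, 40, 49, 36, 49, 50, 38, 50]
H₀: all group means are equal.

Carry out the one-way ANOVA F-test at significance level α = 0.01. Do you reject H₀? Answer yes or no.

Group means [34.20, 51.80, 44.75], grand mean 41.696
SSB = Σnᵢ(x̄ᵢ−x̄)² = 1146.970; SSW = ΣΣ(x−x̄ᵢ)² = 653.900
MSB = 1146.970/2 = 573.4848; MSW = 653.900/20 = 32.6950
F = MSB/MSW = 17.5404
df = (2, 20)
p-value (upper-tail) = 0.00004
At α=0.01: p < α → reject H₀

reject H₀: yes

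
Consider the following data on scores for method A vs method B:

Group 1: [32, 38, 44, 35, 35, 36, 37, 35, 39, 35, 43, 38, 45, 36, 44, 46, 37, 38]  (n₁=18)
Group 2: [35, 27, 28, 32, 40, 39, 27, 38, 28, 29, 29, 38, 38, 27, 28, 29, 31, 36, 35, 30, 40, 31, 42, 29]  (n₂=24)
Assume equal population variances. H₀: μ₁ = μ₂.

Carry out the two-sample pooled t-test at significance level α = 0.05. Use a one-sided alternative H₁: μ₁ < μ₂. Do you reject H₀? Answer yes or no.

reject H₀: no

x̄₁=38.500, s₁=4.120, n₁=18
x̄₂=32.750, s₂=4.980, n₂=24
s_p² = [17·4.120² + 23·4.980²]/40 = 21.4750
SE = √(s_p²·(1/18+1/24)) = 1.4449
t = (38.500−32.750)/1.4449 = 3.9794
df = 40
p-value (one-sided, H₁ less) = 0.99986
At α=0.05: p ≥ α → fail to reject H₀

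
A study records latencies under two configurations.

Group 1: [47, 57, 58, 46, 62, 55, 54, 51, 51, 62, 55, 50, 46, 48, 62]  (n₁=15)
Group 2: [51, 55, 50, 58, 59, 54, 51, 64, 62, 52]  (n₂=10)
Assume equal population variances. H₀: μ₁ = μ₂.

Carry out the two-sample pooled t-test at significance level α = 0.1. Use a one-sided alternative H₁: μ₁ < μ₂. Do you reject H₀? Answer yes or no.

reject H₀: no

x̄₁=53.600, s₁=5.755, n₁=15
x̄₂=55.600, s₂=4.926, n₂=10
s_p² = [14·5.755² + 9·4.926²]/23 = 29.6522
SE = √(s_p²·(1/15+1/10)) = 2.2231
t = (53.600−55.600)/2.2231 = -0.8997
df = 23
p-value (one-sided, H₁ less) = 0.18881
At α=0.1: p ≥ α → fail to reject H₀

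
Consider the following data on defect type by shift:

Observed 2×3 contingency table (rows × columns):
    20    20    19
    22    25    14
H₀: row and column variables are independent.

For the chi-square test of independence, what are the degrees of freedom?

df = (r−1)(c−1) = (2−1)·(3−1) = 2

degrees of freedom = 2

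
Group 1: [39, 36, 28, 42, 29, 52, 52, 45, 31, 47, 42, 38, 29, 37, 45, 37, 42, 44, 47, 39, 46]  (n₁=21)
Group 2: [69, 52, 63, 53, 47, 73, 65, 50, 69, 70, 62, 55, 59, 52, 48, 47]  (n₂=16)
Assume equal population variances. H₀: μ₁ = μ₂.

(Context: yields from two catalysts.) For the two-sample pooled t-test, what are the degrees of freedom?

df = n₁ + n₂ − 2 = 21 + 16 − 2 = 35

degrees of freedom = 35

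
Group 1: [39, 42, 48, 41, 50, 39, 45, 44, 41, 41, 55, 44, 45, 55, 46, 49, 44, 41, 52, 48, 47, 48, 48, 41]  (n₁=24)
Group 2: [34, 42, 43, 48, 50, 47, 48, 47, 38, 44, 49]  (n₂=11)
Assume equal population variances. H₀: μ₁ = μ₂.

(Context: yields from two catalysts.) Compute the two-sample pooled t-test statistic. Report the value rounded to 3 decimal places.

test statistic = 0.579

x̄₁=45.542, s₁=4.606, n₁=24
x̄₂=44.545, s₂=4.987, n₂=11
s_p² = [23·4.606² + 10·4.987²]/33 = 22.3238
SE = √(s_p²·(1/24+1/11)) = 1.7203
t = (45.542−44.545)/1.7203 = 0.5791
df = 33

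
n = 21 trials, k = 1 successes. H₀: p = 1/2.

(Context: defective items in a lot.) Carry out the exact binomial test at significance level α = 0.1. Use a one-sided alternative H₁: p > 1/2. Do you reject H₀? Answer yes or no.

Exact binomial: n=21, k=1, p₀=1/2=0.5000
P(X≥1) from Σ C(n,i)·p₀^i·(1−p₀)^(n−i)
p-value (one-sided, H₁ greater) = 1.00000
At α=0.1: p ≥ α → fail to reject H₀

reject H₀: no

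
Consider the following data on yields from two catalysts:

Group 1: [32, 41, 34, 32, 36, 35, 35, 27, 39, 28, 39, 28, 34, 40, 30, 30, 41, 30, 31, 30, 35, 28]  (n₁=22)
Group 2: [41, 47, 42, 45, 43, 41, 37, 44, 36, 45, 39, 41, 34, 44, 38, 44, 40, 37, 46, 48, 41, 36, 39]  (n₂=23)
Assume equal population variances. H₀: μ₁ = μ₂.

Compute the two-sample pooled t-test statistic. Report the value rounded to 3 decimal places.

x̄₁=33.409, s₁=4.479, n₁=22
x̄₂=41.217, s₂=3.825, n₂=23
s_p² = [21·4.479² + 22·3.825²]/43 = 17.2844
SE = √(s_p²·(1/22+1/23)) = 1.2398
t = (33.409−41.217)/1.2398 = -6.2979
df = 43

test statistic = -6.298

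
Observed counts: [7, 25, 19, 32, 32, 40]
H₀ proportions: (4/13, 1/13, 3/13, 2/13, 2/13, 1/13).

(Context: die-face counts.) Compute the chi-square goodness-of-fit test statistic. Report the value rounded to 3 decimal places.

test statistic = 128.617

n = 155; E_i = n·p_i = [47.69, 11.92, 35.77, 23.85, 23.85, 11.92]
χ² = (7−47.69)²/47.69 + (25−11.92)²/11.92 + (19−35.77)²/35.77 + (32−23.85)²/23.85 + (32−23.85)²/23.85 + (40−11.92)²/11.92 = 128.6167
df = 5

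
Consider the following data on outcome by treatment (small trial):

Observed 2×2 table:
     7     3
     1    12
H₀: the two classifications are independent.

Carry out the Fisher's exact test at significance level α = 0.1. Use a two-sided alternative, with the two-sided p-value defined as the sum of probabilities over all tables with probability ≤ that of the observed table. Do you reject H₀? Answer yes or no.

reject H₀: yes

Margins: r₁=10, r₂=13, c₁=8, c₂=15, n=23
p_obs = C(10,7)·C(13,1)/C(23,8); sum pmf over tables with pmf ≤ p_obs
p-value (two-sided) = 0.00590
At α=0.1: p < α → reject H₀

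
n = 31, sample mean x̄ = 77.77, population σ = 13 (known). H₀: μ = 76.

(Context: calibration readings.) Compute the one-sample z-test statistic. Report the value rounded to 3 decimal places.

test statistic = 0.758

SE = σ/√n = 13/√31 = 2.3349
z = (x̄−μ₀)/SE = (77.77−76)/2.3349 = 0.7581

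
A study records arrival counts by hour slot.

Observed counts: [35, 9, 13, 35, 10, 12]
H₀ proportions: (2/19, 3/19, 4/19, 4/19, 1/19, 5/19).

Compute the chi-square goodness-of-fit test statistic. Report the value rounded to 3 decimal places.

test statistic = 72.133

n = 114; E_i = n·p_i = [12.00, 18.00, 24.00, 24.00, 6.00, 30.00]
χ² = (35−12.00)²/12.00 + (9−18.00)²/18.00 + (13−24.00)²/24.00 + (35−24.00)²/24.00 + (10−6.00)²/6.00 + (12−30.00)²/30.00 = 72.1333
df = 5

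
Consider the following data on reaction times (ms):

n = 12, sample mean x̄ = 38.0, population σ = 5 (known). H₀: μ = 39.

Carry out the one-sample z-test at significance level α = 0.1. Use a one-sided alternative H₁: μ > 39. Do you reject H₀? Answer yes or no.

SE = σ/√n = 5/√12 = 1.4434
z = (x̄−μ₀)/SE = (38.0−39)/1.4434 = -0.6928
p-value (one-sided, H₁ greater) = 0.75579
At α=0.1: p ≥ α → fail to reject H₀

reject H₀: no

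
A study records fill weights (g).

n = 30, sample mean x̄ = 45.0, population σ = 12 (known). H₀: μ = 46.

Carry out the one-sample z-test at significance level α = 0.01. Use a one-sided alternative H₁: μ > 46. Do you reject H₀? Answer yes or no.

reject H₀: no

SE = σ/√n = 12/√30 = 2.1909
z = (x̄−μ₀)/SE = (45.0−46)/2.1909 = -0.4564
p-value (one-sided, H₁ greater) = 0.67596
At α=0.01: p ≥ α → fail to reject H₀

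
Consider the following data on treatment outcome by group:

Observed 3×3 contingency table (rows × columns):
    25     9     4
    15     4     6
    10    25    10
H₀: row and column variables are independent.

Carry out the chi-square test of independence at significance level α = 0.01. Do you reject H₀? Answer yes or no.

reject H₀: yes

Row totals [38, 25, 45], col totals [50, 38, 20], n=108
χ² = (25−17.59)²/17.59 + (9−13.37)²/13.37 + (4−7.04)²/7.04 + (15−11.57)²/11.57 + (4−8.80)²/8.80 + (6−4.63)²/4.63 + (10−20.83)²/20.83 + (25−15.83)²/15.83 + (10−8.33)²/8.33 = 21.1668
df = 4
p-value (upper-tail) = 0.00029
At α=0.01: p < α → reject H₀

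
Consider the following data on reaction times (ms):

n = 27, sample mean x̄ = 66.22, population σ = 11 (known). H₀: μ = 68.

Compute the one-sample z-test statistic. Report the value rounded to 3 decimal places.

test statistic = -0.841

SE = σ/√n = 11/√27 = 2.1170
z = (x̄−μ₀)/SE = (66.22−68)/2.1170 = -0.8408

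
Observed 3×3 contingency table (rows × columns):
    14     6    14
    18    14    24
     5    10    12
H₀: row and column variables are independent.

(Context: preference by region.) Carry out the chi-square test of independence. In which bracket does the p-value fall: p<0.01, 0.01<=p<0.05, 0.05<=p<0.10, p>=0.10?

p-value bracket: p>=0.10

Row totals [34, 56, 27], col totals [37, 30, 50], n=117
χ² = (14−10.75)²/10.75 + (6−8.72)²/8.72 + (14−14.53)²/14.53 + (18−17.71)²/17.71 + (14−14.36)²/14.36 + (24−23.93)²/23.93 + (5−8.54)²/8.54 + (10−6.92)²/6.92 + (12−11.54)²/11.54 = 4.7141
df = 4
p-value (upper-tail) = 0.31791
→ bracket: p>=0.10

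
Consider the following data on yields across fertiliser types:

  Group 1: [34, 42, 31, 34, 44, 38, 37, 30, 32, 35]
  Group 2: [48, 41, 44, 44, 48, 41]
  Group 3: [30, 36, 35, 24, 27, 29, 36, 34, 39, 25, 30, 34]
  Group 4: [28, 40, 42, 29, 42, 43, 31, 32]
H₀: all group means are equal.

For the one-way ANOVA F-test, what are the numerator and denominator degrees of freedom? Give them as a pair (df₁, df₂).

degrees of freedom = [3, 32]

k = 4 groups, N = 36 total
df = (k−1, N−k) = (4−1, 36−4) = (3, 32)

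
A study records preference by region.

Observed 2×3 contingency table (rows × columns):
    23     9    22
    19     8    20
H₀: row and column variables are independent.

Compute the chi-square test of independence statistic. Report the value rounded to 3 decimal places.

test statistic = 0.050

Row totals [54, 47], col totals [42, 17, 42], n=101
χ² = (23−22.46)²/22.46 + (9−9.09)²/9.09 + (22−22.46)²/22.46 + (19−19.54)²/19.54 + (8−7.91)²/7.91 + (20−19.54)²/19.54 = 0.0501
df = 2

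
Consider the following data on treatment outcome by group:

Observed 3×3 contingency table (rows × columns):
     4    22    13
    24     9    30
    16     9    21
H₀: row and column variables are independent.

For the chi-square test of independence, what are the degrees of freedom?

degrees of freedom = 4

df = (r−1)(c−1) = (3−1)·(3−1) = 4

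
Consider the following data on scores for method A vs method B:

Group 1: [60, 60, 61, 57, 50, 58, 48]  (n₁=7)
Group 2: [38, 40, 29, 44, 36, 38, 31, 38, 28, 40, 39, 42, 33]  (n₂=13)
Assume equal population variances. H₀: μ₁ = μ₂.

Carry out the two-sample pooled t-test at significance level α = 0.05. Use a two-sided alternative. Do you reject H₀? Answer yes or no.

reject H₀: yes

x̄₁=56.286, s₁=5.187, n₁=7
x̄₂=36.615, s₂=4.959, n₂=13
s_p² = [6·5.187² + 12·4.959²]/18 = 25.3614
SE = √(s_p²·(1/7+1/13)) = 2.3609
t = (56.286−36.615)/2.3609 = 8.3316
df = 18
p-value (two-sided) = 0.00000
At α=0.05: p < α → reject H₀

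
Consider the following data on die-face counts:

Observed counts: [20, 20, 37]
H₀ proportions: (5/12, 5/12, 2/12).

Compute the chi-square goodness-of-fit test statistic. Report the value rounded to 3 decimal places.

test statistic = 54.610

n = 77; E_i = n·p_i = [32.08, 32.08, 12.83]
χ² = (20−32.08)²/32.08 + (20−32.08)²/32.08 + (37−12.83)²/12.83 = 54.6104
df = 2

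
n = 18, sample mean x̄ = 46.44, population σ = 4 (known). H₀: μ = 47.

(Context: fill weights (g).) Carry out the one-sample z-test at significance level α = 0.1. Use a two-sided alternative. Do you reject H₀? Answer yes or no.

reject H₀: no

SE = σ/√n = 4/√18 = 0.9428
z = (x̄−μ₀)/SE = (46.44−47)/0.9428 = -0.5940
p-value (two-sided) = 0.55253
At α=0.1: p ≥ α → fail to reject H₀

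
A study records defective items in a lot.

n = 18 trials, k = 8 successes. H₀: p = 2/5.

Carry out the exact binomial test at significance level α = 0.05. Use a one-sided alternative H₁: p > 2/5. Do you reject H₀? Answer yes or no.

Exact binomial: n=18, k=8, p₀=2/5=0.4000
P(X≥8) from Σ C(n,i)·p₀^i·(1−p₀)^(n−i)
p-value (one-sided, H₁ greater) = 0.43656
At α=0.05: p ≥ α → fail to reject H₀

reject H₀: no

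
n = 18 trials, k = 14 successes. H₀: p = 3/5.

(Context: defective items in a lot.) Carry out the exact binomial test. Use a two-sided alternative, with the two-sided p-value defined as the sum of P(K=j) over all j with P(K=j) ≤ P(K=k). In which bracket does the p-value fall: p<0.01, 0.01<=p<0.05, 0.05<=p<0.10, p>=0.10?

p-value bracket: p>=0.10

Exact binomial: n=18, k=14, p₀=3/5=0.6000
P(X=j) = C(n,j)·p₀^j·(1−p₀)^(n−j); p = Σ P(X=j) over j with P(X=j) ≤ P(X=14)
p-value (two-sided) = 0.15182
→ bracket: p>=0.10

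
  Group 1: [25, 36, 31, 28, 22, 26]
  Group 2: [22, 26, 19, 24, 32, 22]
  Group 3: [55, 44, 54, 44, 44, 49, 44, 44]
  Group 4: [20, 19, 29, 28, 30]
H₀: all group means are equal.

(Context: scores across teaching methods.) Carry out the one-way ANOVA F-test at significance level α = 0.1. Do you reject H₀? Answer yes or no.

Group means [28.00, 24.17, 47.25, 25.20], grand mean 32.680
SSB = Σnᵢ(x̄ᵢ−x̄)² = 2544.307; SSW = ΣΣ(x−x̄ᵢ)² = 495.133
MSB = 2544.307/3 = 848.1022; MSW = 495.133/21 = 23.5778
F = MSB/MSW = 35.9704
df = (3, 21)
p-value (upper-tail) = 0.00000
At α=0.1: p < α → reject H₀

reject H₀: yes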